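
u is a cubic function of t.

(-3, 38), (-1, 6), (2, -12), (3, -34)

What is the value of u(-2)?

Write u(t) = at³ + bt² + ct + d; the 4 given values yield a linear system in the 4 coefficients.
Solving, u(t) = -t³ - 3t + 2.
Then u(-2) = 16.

16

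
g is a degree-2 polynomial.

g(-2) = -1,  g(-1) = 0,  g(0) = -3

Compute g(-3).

-6

Write g(k) = ak² + bk + c; the 3 given values yield a linear system in the 3 coefficients.
Solving, g(k) = -2k² - 5k - 3.
Then g(-3) = -6.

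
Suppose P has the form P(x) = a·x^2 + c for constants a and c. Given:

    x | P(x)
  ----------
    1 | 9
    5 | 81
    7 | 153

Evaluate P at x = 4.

54

From P(1) = 9 and P(5) = 81: 1a + c = 9 and 25a + c = 81.
Subtracting: 24a = 72, so a = 3; then c = 9 − 3·1 = 6.
So P(x) = 3x² + 6, and P(4) = 54.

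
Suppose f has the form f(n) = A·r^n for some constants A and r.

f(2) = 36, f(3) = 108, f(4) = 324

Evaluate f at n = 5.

972

Consecutive ratio: 108/36 = 3, and 324/108 = 3, so r = 3.
Then A·3^2 = 36 gives A = 4, and f(n) = 4·3^n.
f(5) = 4·3^5 = 972.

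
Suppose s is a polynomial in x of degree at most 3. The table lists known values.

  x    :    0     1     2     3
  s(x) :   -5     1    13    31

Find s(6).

121

First differences: 6, 12, 18. Second differences: 6, 6.
Level-2 differences are constant, so s has degree 2.
Fitting a degree-2 polynomial gives s(x) = 3x² + 3x - 5.
Then s(6) = 121.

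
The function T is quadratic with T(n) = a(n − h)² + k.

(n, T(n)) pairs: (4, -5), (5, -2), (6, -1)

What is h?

First differences 3, 1; second difference -2 = 2a, so a = -1.
Expanding, the n-coefficient is −2ah = 2h; matching it to the data gives h = 6, and then k = -1.
So T(n) = -1(n − 6)² − 1.
Hence h = 6.

6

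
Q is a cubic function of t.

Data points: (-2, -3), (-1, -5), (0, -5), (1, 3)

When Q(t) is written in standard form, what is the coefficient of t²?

Write Q(t) = at³ + bt² + ct + d; the 4 given values yield a linear system in the 4 coefficients.
Solving, Q(t) = t³ + 4t² + 3t - 5.
The coefficient of t² is 4.

4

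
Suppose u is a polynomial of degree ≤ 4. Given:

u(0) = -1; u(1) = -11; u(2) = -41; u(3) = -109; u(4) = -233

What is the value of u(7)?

Write u(t) = at^4 + bt³ + ct² + dt + e; the 5 given values yield a linear system in the 5 coefficients.
Solving, the leading coefficient vanishes, and u(t) = -3t³ - t² - 6t - 1.
Then u(7) = -1121.

-1121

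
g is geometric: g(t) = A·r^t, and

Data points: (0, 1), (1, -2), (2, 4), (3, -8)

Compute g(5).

Consecutive ratio: -2/1 = -2, and 4/(-2) = -2, so r = -2.
Then A·(-2)^0 = 1 gives A = 1, and g(t) = 1·(-2)^t.
g(5) = 1·(-2)^5 = -32.

-32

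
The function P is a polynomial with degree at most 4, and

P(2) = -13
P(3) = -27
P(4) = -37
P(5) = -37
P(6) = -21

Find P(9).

183

First differences: -14, -10, 0, 16. Second differences: 4, 10, 16. Third differences: 6, 6.
Level-3 differences are constant, so P has degree 3.
Fitting a degree-3 polynomial gives P(n) = n³ - 7n² + 2n + 3.
Then P(9) = 183.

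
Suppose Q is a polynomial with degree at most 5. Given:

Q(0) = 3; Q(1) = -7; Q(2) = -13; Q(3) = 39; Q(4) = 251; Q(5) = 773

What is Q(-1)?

First differences: -10, -6, 52, 212, 522. Second differences: 4, 58, 160, 310. Third differences: 54, 102, 150. Fourth differences: 48, 48.
Level-4 differences are constant, so Q has degree 4.
Fitting a degree-4 polynomial gives Q(k) = 2k^4 - 3k³ - 3k² - 6k + 3.
Then Q(-1) = 11.

11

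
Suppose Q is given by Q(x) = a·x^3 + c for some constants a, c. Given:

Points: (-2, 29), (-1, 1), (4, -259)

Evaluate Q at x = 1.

-7

From Q(-2) = 29 and Q(-1) = 1: -8a + c = 29 and -1a + c = 1.
Subtracting: 7a = -28, so a = -4; then c = 29 − (-4)·(-8) = -3.
So Q(x) = -4x³ − 3, and Q(1) = -7.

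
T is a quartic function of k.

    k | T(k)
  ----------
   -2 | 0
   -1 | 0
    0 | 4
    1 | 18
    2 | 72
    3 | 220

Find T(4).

540

First differences: 0, 4, 14, 54, 148. Second differences: 4, 10, 40, 94. Third differences: 6, 30, 54. Fourth differences: 24, 24.
Level-4 differences are constant, so T has degree 4.
Fitting a degree-4 polynomial gives T(k) = k^4 + 3k³ + 4k² + 6k + 4.
Then T(4) = 540.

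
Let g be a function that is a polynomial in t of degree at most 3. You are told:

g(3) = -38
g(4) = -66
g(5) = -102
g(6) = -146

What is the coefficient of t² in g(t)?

Write g(t) = at³ + bt² + ct + d; the 4 given values yield a linear system in the 4 coefficients.
Solving, the leading coefficient vanishes, and g(t) = -4t² - 2.
The coefficient of t² is -4.

-4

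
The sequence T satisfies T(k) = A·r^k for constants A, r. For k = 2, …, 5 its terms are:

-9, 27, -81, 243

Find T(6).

-729

Consecutive ratio: 27/(-9) = -3, and -81/27 = -3, so r = -3.
Then A·(-3)^2 = -9 gives A = -1, and T(k) = -1·(-3)^k.
T(6) = -1·(-3)^6 = -729.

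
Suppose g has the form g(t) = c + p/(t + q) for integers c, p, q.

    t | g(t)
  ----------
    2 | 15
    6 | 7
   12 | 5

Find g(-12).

(g(t) − c)(t + q) = p for each data point; the three points give a linear system in c and q, then p follows.
Solving: c = 3, q = 0, p = 24, so g(t) = 3 + 24/(t + 0).
Then g(-12) = 3 + 24/(-12) = 1.

1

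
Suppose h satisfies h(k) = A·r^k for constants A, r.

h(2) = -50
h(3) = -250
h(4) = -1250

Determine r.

5

Consecutive ratio: -250/(-50) = 5, and -1250/(-250) = 5, so r = 5.
Then A·5^2 = -50 gives A = -2, and h(k) = -2·5^k.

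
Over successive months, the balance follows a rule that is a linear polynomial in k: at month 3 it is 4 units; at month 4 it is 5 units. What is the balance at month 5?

6

Write the value at k as P(k).
Write P(k) = ak + b; the 2 given values yield a linear system in the 2 coefficients.
Solving, P(k) = k + 1.
Then P(5) = 6.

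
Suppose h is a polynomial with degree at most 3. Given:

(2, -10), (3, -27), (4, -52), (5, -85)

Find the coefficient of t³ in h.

0

First differences: -17, -25, -33. Second differences: -8, -8.
Level-2 differences are constant, so h has degree 2.
Fitting a degree-2 polynomial gives h(t) = -4t² + 3t.
The coefficient of t³ is 0.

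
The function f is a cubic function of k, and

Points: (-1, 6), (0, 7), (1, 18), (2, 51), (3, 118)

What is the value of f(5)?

First differences: 1, 11, 33, 67. Second differences: 10, 22, 34. Third differences: 12, 12.
Level-3 differences are constant, so f has degree 3.
Fitting a degree-3 polynomial gives f(k) = 2k³ + 5k² + 4k + 7.
Then f(5) = 402.

402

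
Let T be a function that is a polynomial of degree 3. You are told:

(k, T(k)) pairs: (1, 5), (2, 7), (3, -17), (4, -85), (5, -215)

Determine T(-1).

-5

First differences: 2, -24, -68, -130. Second differences: -26, -44, -62. Third differences: -18, -18.
Level-3 differences are constant, so T has degree 3.
Fitting a degree-3 polynomial gives T(k) = -3k³ + 5k² + 8k - 5.
Then T(-1) = -5.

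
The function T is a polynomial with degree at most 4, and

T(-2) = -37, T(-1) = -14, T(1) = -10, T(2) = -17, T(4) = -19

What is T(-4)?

-155

Write T(m) = am^4 + bm³ + cm² + dm + e; the 5 given values yield a linear system in the 5 coefficients.
Solving, the leading coefficient vanishes, and T(m) = m³ - 5m² + m - 7.
Then T(-4) = -155.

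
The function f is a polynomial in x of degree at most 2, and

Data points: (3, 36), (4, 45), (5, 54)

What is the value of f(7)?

72

First differences: 9, 9.
Level-1 differences are constant, so f has degree 1.
Fitting a degree-1 polynomial gives f(x) = 9x + 9.
Then f(7) = 72.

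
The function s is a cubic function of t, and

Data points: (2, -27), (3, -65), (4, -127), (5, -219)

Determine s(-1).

3

Write s(t) = at³ + bt² + ct + d; the 4 given values yield a linear system in the 4 coefficients.
Solving, s(t) = -t³ - 3t² - 4t + 1.
Then s(-1) = 3.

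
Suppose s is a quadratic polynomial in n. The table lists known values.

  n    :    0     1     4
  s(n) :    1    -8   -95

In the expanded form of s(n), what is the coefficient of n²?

Write s(n) = an² + bn + c; the 3 given values yield a linear system in the 3 coefficients.
Solving, s(n) = -5n² - 4n + 1.
The coefficient of n² is -5.

-5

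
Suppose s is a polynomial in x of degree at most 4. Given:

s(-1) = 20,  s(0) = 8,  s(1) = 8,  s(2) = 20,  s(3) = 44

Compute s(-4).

First differences: -12, 0, 12, 24. Second differences: 12, 12, 12.
Level-2 differences are constant, so s has degree 2.
Fitting a degree-2 polynomial gives s(x) = 6x² - 6x + 8.
Then s(-4) = 128.

128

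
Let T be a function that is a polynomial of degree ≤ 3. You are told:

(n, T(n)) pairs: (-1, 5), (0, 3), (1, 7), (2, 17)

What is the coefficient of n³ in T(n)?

0

Write T(n) = an³ + bn² + cn + d; the 4 given values yield a linear system in the 4 coefficients.
Solving, the leading coefficient vanishes, and T(n) = 3n² + n + 3.
The coefficient of n³ is 0.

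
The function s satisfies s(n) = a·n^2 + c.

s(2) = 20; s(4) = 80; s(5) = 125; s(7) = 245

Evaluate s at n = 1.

From s(2) = 20 and s(4) = 80: 4a + c = 20 and 16a + c = 80.
Subtracting: 12a = 60, so a = 5; then c = 20 − 5·4 = 0.
So s(n) = 5n² + 0, and s(1) = 5.

5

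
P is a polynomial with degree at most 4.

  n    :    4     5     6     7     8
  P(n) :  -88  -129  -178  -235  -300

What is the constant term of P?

-4

First differences: -41, -49, -57, -65. Second differences: -8, -8, -8.
Level-2 differences are constant, so P has degree 2.
Fitting a degree-2 polynomial gives P(n) = -4n² - 5n - 4.
The constant term is P(0) = -4.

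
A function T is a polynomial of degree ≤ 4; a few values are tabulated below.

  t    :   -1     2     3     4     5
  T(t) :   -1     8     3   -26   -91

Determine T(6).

Write T(t) = at^4 + bt³ + ct² + dt + e; the 5 given values yield a linear system in the 5 coefficients.
Solving, the leading coefficient vanishes, and T(t) = -2t³ + 6t² + 3t - 6.
Then T(6) = -204.

-204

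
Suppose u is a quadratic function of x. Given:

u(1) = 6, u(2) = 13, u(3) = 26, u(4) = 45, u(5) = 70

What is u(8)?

First differences: 7, 13, 19, 25. Second differences: 6, 6, 6.
Level-2 differences are constant, so u has degree 2.
Fitting a degree-2 polynomial gives u(x) = 3x² - 2x + 5.
Then u(8) = 181.

181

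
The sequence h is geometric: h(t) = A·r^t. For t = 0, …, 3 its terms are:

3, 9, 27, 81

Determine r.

3

Consecutive ratio: 9/3 = 3, and 27/9 = 3, so r = 3.
Then A·3^0 = 3 gives A = 3, and h(t) = 3·3^t.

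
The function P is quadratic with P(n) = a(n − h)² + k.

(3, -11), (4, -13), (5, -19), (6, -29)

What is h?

3

First differences -2, -6, -10; second difference -4 = 2a, so a = -2.
Expanding, the n-coefficient is −2ah = 4h; matching it to the data gives h = 3, and then k = -11.
So P(n) = -2(n − 3)² − 11.
Hence h = 3.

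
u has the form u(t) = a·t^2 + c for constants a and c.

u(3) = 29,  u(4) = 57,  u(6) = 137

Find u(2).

9

From u(3) = 29 and u(4) = 57: 9a + c = 29 and 16a + c = 57.
Subtracting: 7a = 28, so a = 4; then c = 29 − 4·9 = -7.
So u(t) = 4t² − 7, and u(2) = 9.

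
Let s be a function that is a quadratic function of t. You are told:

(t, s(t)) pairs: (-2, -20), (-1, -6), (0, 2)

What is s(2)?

Write s(t) = at² + bt + c; the 3 given values yield a linear system in the 3 coefficients.
Solving, s(t) = -3t² + 5t + 2.
Then s(2) = 0.

0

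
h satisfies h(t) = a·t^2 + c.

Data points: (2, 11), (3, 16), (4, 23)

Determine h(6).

From h(2) = 11 and h(3) = 16: 4a + c = 11 and 9a + c = 16.
Subtracting: 5a = 5, so a = 1; then c = 11 − 1·4 = 7.
So h(t) = 1t² + 7, and h(6) = 43.

43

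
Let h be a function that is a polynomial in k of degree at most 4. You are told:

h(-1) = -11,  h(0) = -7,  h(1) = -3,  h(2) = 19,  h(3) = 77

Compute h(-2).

-33

Write h(k) = ak^4 + bk³ + ck² + dk + e; the 5 given values yield a linear system in the 5 coefficients.
Solving, the leading coefficient vanishes, and h(k) = 3k³ + k - 7.
Then h(-2) = -33.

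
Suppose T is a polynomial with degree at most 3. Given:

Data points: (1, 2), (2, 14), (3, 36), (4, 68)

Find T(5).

Write T(m) = am³ + bm² + cm + d; the 4 given values yield a linear system in the 4 coefficients.
Solving, the leading coefficient vanishes, and T(m) = 5m² - 3m.
Then T(5) = 110.

110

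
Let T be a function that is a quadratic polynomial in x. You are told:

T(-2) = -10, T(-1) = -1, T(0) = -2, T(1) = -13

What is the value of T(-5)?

-97

First differences: 9, -1, -11. Second differences: -10, -10.
Level-2 differences are constant, so T has degree 2.
Fitting a degree-2 polynomial gives T(x) = -5x² - 6x - 2.
Then T(-5) = -97.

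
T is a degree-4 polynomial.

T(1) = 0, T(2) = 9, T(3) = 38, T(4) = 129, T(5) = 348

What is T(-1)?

Write T(k) = ak^4 + bk³ + ck² + dk + e; the 5 given values yield a linear system in the 5 coefficients.
Solving, T(k) = k^4 - 3k³ + 3k² + 6k - 7.
Then T(-1) = -6.

-6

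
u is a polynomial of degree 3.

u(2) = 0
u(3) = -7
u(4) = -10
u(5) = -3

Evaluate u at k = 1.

5

Write u(k) = ak³ + bk² + ck + d; the 4 given values yield a linear system in the 4 coefficients.
Solving, u(k) = k³ - 7k² + 9k + 2.
Then u(1) = 5.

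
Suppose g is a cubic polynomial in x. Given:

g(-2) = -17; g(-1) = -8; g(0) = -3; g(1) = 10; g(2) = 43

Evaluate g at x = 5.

Write g(x) = ax³ + bx² + cx + d; the 5 given values yield a linear system in the 4 coefficients.
Solving, g(x) = 2x³ + 4x² + 7x - 3.
Then g(5) = 382.

382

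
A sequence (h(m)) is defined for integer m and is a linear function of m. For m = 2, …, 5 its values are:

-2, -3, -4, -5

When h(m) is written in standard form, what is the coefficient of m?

-1

First differences: -1, -1, -1.
Level-1 differences are constant, so h has degree 1.
Fitting a degree-1 polynomial gives h(m) = -m.
The coefficient of m is -1.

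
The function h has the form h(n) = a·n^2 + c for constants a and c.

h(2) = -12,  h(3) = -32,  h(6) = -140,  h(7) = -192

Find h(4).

From h(2) = -12 and h(3) = -32: 4a + c = -12 and 9a + c = -32.
Subtracting: 5a = -20, so a = -4; then c = -12 − (-4)·4 = 4.
So h(n) = -4n² + 4, and h(4) = -60.

-60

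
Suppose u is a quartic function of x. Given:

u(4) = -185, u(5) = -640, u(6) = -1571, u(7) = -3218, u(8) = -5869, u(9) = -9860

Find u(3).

First differences: -455, -931, -1647, -2651, -3991. Second differences: -476, -716, -1004, -1340. Third differences: -240, -288, -336. Fourth differences: -48, -48.
Level-4 differences are constant, so u has degree 4.
Fitting a degree-4 polynomial gives u(x) = -2x^4 + 4x³ + 4x² + 3x - 5.
Then u(3) = -14.

-14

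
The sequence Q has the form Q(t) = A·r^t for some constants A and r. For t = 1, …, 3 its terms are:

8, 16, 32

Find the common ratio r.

2

Consecutive ratio: 16/8 = 2, and 32/16 = 2, so r = 2.
Then A·2^1 = 8 gives A = 4, and Q(t) = 4·2^t.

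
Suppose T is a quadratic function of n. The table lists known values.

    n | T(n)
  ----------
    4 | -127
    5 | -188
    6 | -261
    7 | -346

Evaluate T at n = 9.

-552

First differences: -61, -73, -85. Second differences: -12, -12.
Level-2 differences are constant, so T has degree 2.
Fitting a degree-2 polynomial gives T(n) = -6n² - 7n - 3.
Then T(9) = -552.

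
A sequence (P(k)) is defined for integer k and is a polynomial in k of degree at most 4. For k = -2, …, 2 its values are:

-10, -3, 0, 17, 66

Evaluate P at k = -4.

-108

First differences: 7, 3, 17, 49. Second differences: -4, 14, 32. Third differences: 18, 18.
Level-3 differences are constant, so P has degree 3.
Fitting a degree-3 polynomial gives P(k) = 3k³ + 7k² + 7k.
Then P(-4) = -108.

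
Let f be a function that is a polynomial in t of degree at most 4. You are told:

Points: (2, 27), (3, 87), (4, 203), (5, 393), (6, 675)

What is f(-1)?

3

First differences: 60, 116, 190, 282. Second differences: 56, 74, 92. Third differences: 18, 18.
Level-3 differences are constant, so f has degree 3.
Fitting a degree-3 polynomial gives f(t) = 3t³ + t² - 2t + 3.
Then f(-1) = 3.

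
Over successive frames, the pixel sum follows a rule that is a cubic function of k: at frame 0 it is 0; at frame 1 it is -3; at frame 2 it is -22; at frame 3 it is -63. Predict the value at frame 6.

Write the value at k as h(k).
Write h(k) = ak³ + bk² + ck + d; the 4 given values yield a linear system in the 4 coefficients.
Solving, h(k) = -k³ - 5k² + 3k.
Then h(6) = -378.

-378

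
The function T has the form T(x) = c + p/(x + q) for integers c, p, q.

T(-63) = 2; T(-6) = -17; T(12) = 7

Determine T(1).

(T(x) − c)(x + q) = p for each data point; the three points give a linear system in c and q, then p follows.
Solving: c = 3, q = 3, p = 60, so T(x) = 3 + 60/(x + 3).
Then T(1) = 3 + 60/4 = 18.

18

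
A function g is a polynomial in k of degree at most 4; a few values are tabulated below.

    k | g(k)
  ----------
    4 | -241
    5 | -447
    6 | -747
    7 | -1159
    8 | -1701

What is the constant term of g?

First differences: -206, -300, -412, -542. Second differences: -94, -112, -130. Third differences: -18, -18.
Level-3 differences are constant, so g has degree 3.
Fitting a degree-3 polynomial gives g(k) = -3k³ - 2k² - 5k + 3.
The constant term is g(0) = 3.

3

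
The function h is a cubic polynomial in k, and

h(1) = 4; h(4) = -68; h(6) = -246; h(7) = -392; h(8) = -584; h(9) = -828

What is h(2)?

Write h(k) = ak³ + bk² + ck + d; the 6 given values yield a linear system in the 4 coefficients.
Solving, h(k) = -k³ - 2k² + 7k.
Then h(2) = -2.

-2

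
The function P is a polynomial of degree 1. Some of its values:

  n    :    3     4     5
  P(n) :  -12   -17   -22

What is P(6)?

-27

Write P(n) = an + b; the 3 given values yield a linear system in the 2 coefficients.
Solving, P(n) = -5n + 3.
Then P(6) = -27.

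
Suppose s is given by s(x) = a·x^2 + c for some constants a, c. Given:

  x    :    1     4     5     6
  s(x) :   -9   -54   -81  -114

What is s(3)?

-33

From s(1) = -9 and s(4) = -54: 1a + c = -9 and 16a + c = -54.
Subtracting: 15a = -45, so a = -3; then c = -9 − (-3)·1 = -6.
So s(x) = -3x² − 6, and s(3) = -33.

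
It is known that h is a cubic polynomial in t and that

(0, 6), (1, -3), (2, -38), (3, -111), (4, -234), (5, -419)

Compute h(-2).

-6

Write h(t) = at³ + bt² + ct + d; the 6 given values yield a linear system in the 4 coefficients.
Solving, h(t) = -2t³ - 7t² + 6.
Then h(-2) = -6.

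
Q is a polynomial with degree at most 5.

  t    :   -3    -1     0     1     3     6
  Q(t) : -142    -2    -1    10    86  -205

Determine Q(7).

-722

Write Q(t) = at^5 + bt^4 + ct³ + dt² + et + p; the 6 given values yield a linear system in the 6 coefficients.
Solving, the leading coefficient vanishes, and Q(t) = -t^4 + 4t³ + 6t² + 2t - 1.
Then Q(7) = -722.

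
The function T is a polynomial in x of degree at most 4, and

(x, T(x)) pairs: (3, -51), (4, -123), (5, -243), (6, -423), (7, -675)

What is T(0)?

First differences: -72, -120, -180, -252. Second differences: -48, -60, -72. Third differences: -12, -12.
Level-3 differences are constant, so T has degree 3.
Fitting a degree-3 polynomial gives T(x) = -2x³ + 2x - 3.
The constant term is T(0) = -3.

-3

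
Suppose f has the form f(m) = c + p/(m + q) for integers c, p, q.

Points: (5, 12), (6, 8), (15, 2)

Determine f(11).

(f(m) − c)(m + q) = p for each data point; the three points give a linear system in c and q, then p follows.
Solving: c = 0, q = -3, p = 24, so f(m) = 24/(m − 3).
Then f(11) = 0 + 24/8 = 3.

3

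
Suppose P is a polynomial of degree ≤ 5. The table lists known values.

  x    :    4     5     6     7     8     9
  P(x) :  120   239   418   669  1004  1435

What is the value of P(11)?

2633

Write P(x) = ax^5 + bx^4 + cx³ + dx² + ex + p; the 6 given values yield a linear system in the 6 coefficients.
Solving, the top 2 coefficients vanish, and P(x) = 2x³ - 3x + 4.
Then P(11) = 2633.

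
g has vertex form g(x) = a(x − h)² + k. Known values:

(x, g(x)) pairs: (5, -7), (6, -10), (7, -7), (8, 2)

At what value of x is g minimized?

First differences -3, 3, 9; second difference 6 = 2a, so a = 3.
Expanding, the x-coefficient is −2ah = -6h; matching it to the data gives h = 6, and then k = -10.
So g(x) = 3(x − 6)² − 10.
Hence h = 6.

6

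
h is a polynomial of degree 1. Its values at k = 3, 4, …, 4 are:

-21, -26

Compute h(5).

-31

Write h(k) = ak + b; the 2 given values yield a linear system in the 2 coefficients.
Solving, h(k) = -5k - 6.
Then h(5) = -31.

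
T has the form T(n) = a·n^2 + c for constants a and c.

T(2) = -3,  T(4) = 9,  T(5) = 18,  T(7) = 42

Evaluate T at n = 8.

From T(2) = -3 and T(4) = 9: 4a + c = -3 and 16a + c = 9.
Subtracting: 12a = 12, so a = 1; then c = -3 − 1·4 = -7.
So T(n) = 1n² − 7, and T(8) = 57.

57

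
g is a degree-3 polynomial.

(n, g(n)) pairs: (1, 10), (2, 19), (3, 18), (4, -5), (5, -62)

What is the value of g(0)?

First differences: 9, -1, -23, -57. Second differences: -10, -22, -34. Third differences: -12, -12.
Level-3 differences are constant, so g has degree 3.
Fitting a degree-3 polynomial gives g(n) = -2n³ + 7n² + 2n + 3.
Then g(0) = 3.

3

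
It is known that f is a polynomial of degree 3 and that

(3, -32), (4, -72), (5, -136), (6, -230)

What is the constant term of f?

Write f(t) = at³ + bt² + ct + d; the 4 given values yield a linear system in the 4 coefficients.
Solving, f(t) = -t³ - 3t + 4.
The constant term is f(0) = 4.

4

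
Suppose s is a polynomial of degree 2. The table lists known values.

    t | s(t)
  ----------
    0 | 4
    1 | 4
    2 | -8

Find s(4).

-68

Write s(t) = at² + bt + c; the 3 given values yield a linear system in the 3 coefficients.
Solving, s(t) = -6t² + 6t + 4.
Then s(4) = -68.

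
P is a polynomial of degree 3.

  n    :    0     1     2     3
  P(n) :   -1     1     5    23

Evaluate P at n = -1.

-13

Write P(n) = an³ + bn² + cn + d; the 4 given values yield a linear system in the 4 coefficients.
Solving, P(n) = 2n³ - 5n² + 5n - 1.
Then P(-1) = -13.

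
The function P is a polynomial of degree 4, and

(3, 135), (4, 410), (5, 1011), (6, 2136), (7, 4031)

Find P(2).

36

Write P(x) = ax^4 + bx³ + cx² + dx + e; the 5 given values yield a linear system in the 5 coefficients.
Solving, P(x) = 2x^4 - 3x³ + 5x² + x + 6.
Then P(2) = 36.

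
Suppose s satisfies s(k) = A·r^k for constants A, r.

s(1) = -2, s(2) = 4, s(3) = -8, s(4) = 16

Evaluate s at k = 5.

Consecutive ratio: 4/(-2) = -2, and -8/4 = -2, so r = -2.
Then A·(-2)^1 = -2 gives A = 1, and s(k) = 1·(-2)^k.
s(5) = 1·(-2)^5 = -32.

-32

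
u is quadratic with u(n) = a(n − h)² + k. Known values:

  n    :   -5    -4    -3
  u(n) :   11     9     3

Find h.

-5

First differences -2, -6; second difference -4 = 2a, so a = -2.
Expanding, the n-coefficient is −2ah = 4h; matching it to the data gives h = -5, and then k = 11.
So u(n) = -2(n + 5)² + 11.
Hence h = -5.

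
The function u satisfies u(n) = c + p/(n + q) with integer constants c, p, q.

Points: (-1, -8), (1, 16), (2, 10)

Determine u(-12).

3

(u(n) − c)(n + q) = p for each data point; the three points give a linear system in c and q, then p follows.
Solving: c = 4, q = 0, p = 12, so u(n) = 4 + 12/(n + 0).
Then u(-12) = 4 + 12/(-12) = 3.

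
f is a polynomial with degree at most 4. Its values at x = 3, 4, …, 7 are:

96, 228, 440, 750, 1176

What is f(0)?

Write f(x) = ax^4 + bx³ + cx² + dx + e; the 5 given values yield a linear system in the 5 coefficients.
Solving, the leading coefficient vanishes, and f(x) = 3x³ + 4x² - 7x.
The constant term is f(0) = 0.

0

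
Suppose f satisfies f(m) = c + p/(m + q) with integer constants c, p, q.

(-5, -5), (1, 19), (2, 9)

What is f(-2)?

(f(m) − c)(m + q) = p for each data point; the three points give a linear system in c and q, then p follows.
Solving: c = -1, q = 0, p = 20, so f(m) = -1 + 20/(m + 0).
Then f(-2) = -1 + 20/(-2) = -11.

-11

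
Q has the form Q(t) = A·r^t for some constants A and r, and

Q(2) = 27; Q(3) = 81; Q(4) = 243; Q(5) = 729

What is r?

3

Consecutive ratio: 81/27 = 3, and 243/81 = 3, so r = 3.
Then A·3^2 = 27 gives A = 3, and Q(t) = 3·3^t.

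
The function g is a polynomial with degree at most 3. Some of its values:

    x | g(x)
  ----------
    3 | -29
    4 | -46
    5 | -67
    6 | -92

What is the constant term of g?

-2

First differences: -17, -21, -25. Second differences: -4, -4.
Level-2 differences are constant, so g has degree 2.
Fitting a degree-2 polynomial gives g(x) = -2x² - 3x - 2.
The constant term is g(0) = -2.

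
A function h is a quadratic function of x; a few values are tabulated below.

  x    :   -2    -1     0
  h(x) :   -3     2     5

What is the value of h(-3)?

-10

Write h(x) = ax² + bx + c; the 3 given values yield a linear system in the 3 coefficients.
Solving, h(x) = -x² + 2x + 5.
Then h(-3) = -10.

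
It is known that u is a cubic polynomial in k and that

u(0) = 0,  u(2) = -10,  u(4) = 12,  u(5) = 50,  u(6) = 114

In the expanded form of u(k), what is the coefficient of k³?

Write u(k) = ak³ + bk² + ck + d; the 5 given values yield a linear system in the 4 coefficients.
Solving, u(k) = k³ - 2k² - 5k.
The coefficient of k³ is 1.

1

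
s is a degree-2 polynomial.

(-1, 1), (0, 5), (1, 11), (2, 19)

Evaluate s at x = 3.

29

Write s(x) = ax² + bx + c; the 4 given values yield a linear system in the 3 coefficients.
Solving, s(x) = x² + 5x + 5.
Then s(3) = 29.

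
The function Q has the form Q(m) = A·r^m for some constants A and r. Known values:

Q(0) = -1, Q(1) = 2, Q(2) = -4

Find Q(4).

-16

Consecutive ratio: 2/(-1) = -2, and -4/2 = -2, so r = -2.
Then A·(-2)^0 = -1 gives A = -1, and Q(m) = -1·(-2)^m.
Q(4) = -1·(-2)^4 = -16.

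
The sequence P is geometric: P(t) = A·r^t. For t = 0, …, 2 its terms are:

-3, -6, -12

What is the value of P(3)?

Consecutive ratio: -6/(-3) = 2, and -12/(-6) = 2, so r = 2.
Then A·2^0 = -3 gives A = -3, and P(t) = -3·2^t.
P(3) = -3·2^3 = -24.

-24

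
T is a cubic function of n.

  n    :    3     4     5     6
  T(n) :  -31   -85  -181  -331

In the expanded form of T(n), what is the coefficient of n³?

Write T(n) = an³ + bn² + cn + d; the 4 given values yield a linear system in the 4 coefficients.
Solving, T(n) = -2n³ + 3n² - n - 1.
The coefficient of n³ is -2.

-2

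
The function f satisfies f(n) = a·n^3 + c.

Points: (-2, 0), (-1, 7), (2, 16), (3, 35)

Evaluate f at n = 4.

From f(-2) = 0 and f(-1) = 7: -8a + c = 0 and -1a + c = 7.
Subtracting: 7a = 7, so a = 1; then c = 0 − 1·(-8) = 8.
So f(n) = 1n³ + 8, and f(4) = 72.

72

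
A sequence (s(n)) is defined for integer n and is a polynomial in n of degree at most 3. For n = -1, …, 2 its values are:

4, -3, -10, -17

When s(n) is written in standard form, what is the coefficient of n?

First differences: -7, -7, -7.
Level-1 differences are constant, so s has degree 1.
Fitting a degree-1 polynomial gives s(n) = -7n - 3.
The coefficient of n is -7.

-7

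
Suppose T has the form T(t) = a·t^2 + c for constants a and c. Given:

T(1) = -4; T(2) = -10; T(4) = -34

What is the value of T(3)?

-20

From T(1) = -4 and T(2) = -10: 1a + c = -4 and 4a + c = -10.
Subtracting: 3a = -6, so a = -2; then c = -4 − (-2)·1 = -2.
So T(t) = -2t² − 2, and T(3) = -20.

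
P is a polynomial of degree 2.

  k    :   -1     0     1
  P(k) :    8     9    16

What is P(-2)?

Write P(k) = ak² + bk + c; the 3 given values yield a linear system in the 3 coefficients.
Solving, P(k) = 3k² + 4k + 9.
Then P(-2) = 13.

13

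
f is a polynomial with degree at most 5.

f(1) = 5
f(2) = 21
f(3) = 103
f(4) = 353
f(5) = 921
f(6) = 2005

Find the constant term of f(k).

1

Write f(k) = ak^5 + bk^4 + ck³ + dk² + ek + p; the 6 given values yield a linear system in the 6 coefficients.
Solving, the leading coefficient vanishes, and f(k) = 2k^4 - 3k³ + k² + 4k + 1.
The constant term is f(0) = 1.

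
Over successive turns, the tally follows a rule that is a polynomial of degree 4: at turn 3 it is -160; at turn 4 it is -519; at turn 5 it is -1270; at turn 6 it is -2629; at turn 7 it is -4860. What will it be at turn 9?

-13234

Write the value at m as g(m).
Write g(m) = am^4 + bm³ + cm² + dm + e; the 5 given values yield a linear system in the 5 coefficients.
Solving, g(m) = -2m^4 - 2m² + 5m + 5.
Then g(9) = -13234.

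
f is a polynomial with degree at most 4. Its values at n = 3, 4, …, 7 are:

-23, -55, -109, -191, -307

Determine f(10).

First differences: -32, -54, -82, -116. Second differences: -22, -28, -34. Third differences: -6, -6.
Level-3 differences are constant, so f has degree 3.
Fitting a degree-3 polynomial gives f(n) = -n³ + n² - 2n + 1.
Then f(10) = -919.

-919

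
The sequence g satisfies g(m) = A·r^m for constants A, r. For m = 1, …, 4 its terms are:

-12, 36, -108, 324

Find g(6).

2916

Consecutive ratio: 36/(-12) = -3, and -108/36 = -3, so r = -3.
Then A·(-3)^1 = -12 gives A = 4, and g(m) = 4·(-3)^m.
g(6) = 4·(-3)^6 = 2916.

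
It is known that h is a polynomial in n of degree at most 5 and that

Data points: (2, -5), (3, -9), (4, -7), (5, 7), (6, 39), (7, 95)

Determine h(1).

-1

First differences: -4, 2, 14, 32, 56. Second differences: 6, 12, 18, 24. Third differences: 6, 6, 6.
Level-3 differences are constant, so h has degree 3.
Fitting a degree-3 polynomial gives h(n) = n³ - 6n² + 7n - 3.
Then h(1) = -1.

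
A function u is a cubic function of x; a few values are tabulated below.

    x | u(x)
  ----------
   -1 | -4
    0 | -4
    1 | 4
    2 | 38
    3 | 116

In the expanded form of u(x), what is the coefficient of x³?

3

Write u(x) = ax³ + bx² + cx + d; the 5 given values yield a linear system in the 4 coefficients.
Solving, u(x) = 3x³ + 4x² + x - 4.
The coefficient of x³ is 3.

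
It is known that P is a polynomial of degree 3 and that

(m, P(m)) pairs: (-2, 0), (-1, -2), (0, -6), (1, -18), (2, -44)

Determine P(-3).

First differences: -2, -4, -12, -26. Second differences: -2, -8, -14. Third differences: -6, -6.
Level-3 differences are constant, so P has degree 3.
Fitting a degree-3 polynomial gives P(m) = -m³ - 4m² - 7m - 6.
Then P(-3) = 6.

6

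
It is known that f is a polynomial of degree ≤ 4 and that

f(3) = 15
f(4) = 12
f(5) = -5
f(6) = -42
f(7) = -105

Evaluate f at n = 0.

First differences: -3, -17, -37, -63. Second differences: -14, -20, -26. Third differences: -6, -6.
Level-3 differences are constant, so f has degree 3.
Fitting a degree-3 polynomial gives f(n) = -n³ + 5n² - n.
Then f(0) = 0.

0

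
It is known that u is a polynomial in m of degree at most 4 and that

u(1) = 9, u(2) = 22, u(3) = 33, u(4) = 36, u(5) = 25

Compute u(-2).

Write u(m) = am^4 + bm³ + cm² + dm + e; the 5 given values yield a linear system in the 5 coefficients.
Solving, the leading coefficient vanishes, and u(m) = -m³ + 5m² + 5m.
Then u(-2) = 18.

18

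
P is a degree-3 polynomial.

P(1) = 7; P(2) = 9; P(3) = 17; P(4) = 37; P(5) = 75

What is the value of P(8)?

357

Write P(x) = ax³ + bx² + cx + d; the 5 given values yield a linear system in the 4 coefficients.
Solving, P(x) = x³ - 3x² + 4x + 5.
Then P(8) = 357.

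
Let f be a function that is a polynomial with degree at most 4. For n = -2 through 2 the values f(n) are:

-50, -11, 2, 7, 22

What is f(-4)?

-278

Write f(n) = an^4 + bn³ + cn² + dn + e; the 5 given values yield a linear system in the 5 coefficients.
Solving, the leading coefficient vanishes, and f(n) = 3n³ - 4n² + 6n + 2.
Then f(-4) = -278.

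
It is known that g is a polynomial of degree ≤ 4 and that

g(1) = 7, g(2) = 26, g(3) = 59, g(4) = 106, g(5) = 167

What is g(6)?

242

First differences: 19, 33, 47, 61. Second differences: 14, 14, 14.
Level-2 differences are constant, so g has degree 2.
Extending the table by one column gives the next first difference 75, so g(6) = 167 + 75 = 242.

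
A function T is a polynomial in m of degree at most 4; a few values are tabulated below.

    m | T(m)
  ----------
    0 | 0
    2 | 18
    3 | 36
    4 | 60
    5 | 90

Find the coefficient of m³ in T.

0

Write T(m) = am^4 + bm³ + cm² + dm + e; the 5 given values yield a linear system in the 5 coefficients.
Solving, the top 2 coefficients vanish, and T(m) = 3m² + 3m.
The coefficient of m³ is 0.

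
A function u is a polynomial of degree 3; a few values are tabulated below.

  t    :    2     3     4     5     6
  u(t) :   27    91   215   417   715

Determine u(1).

5

First differences: 64, 124, 202, 298. Second differences: 60, 78, 96. Third differences: 18, 18.
Level-3 differences are constant, so u has degree 3.
Fitting a degree-3 polynomial gives u(t) = 3t³ + 3t² - 8t + 7.
Then u(1) = 5.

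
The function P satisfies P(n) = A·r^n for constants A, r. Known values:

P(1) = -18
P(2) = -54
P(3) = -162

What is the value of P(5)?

Consecutive ratio: -54/(-18) = 3, and -162/(-54) = 3, so r = 3.
Then A·3^1 = -18 gives A = -6, and P(n) = -6·3^n.
P(5) = -6·3^5 = -1458.

-1458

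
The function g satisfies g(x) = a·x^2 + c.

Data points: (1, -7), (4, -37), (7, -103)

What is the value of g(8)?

From g(1) = -7 and g(4) = -37: 1a + c = -7 and 16a + c = -37.
Subtracting: 15a = -30, so a = -2; then c = -7 − (-2)·1 = -5.
So g(x) = -2x² − 5, and g(8) = -133.

-133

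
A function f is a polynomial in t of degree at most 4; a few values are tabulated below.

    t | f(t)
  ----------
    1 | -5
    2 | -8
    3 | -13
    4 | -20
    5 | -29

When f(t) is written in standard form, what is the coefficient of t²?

-1

First differences: -3, -5, -7, -9. Second differences: -2, -2, -2.
Level-2 differences are constant, so f has degree 2.
Fitting a degree-2 polynomial gives f(t) = -t² - 4.
The coefficient of t² is -1.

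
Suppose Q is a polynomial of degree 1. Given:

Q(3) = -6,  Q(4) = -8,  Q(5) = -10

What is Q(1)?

First differences: -2, -2.
Level-1 differences are constant, so Q has degree 1.
Fitting a degree-1 polynomial gives Q(x) = -2x.
Then Q(1) = -2.

-2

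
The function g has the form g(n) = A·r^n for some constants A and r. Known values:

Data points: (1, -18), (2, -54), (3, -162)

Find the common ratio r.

3

Consecutive ratio: -54/(-18) = 3, and -162/(-54) = 3, so r = 3.
Then A·3^1 = -18 gives A = -6, and g(n) = -6·3^n.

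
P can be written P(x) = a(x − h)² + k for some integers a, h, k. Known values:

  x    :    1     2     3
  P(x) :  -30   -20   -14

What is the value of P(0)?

First differences 10, 6; second difference -4 = 2a, so a = -2.
Expanding, the x-coefficient is −2ah = 4h; matching it to the data gives h = 4, and then k = -12.
So P(x) = -2(x − 4)² − 12.
P(0) = -2·(-4)² − 12 = -44.

-44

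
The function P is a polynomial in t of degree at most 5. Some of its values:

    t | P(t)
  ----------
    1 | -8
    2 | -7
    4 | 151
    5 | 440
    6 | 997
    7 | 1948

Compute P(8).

Write P(t) = at^5 + bt^4 + ct³ + dt² + et + p; the 6 given values yield a linear system in the 6 coefficients.
Solving, the leading coefficient vanishes, and P(t) = t^4 - t³ - 2t² - t - 5.
Then P(8) = 3443.

3443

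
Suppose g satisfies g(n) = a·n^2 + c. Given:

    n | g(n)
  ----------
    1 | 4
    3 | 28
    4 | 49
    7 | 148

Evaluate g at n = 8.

193

From g(1) = 4 and g(3) = 28: 1a + c = 4 and 9a + c = 28.
Subtracting: 8a = 24, so a = 3; then c = 4 − 3·1 = 1.
So g(n) = 3n² + 1, and g(8) = 193.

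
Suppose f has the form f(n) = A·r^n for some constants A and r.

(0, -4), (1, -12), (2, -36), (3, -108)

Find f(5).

Consecutive ratio: -12/(-4) = 3, and -36/(-12) = 3, so r = 3.
Then A·3^0 = -4 gives A = -4, and f(n) = -4·3^n.
f(5) = -4·3^5 = -972.

-972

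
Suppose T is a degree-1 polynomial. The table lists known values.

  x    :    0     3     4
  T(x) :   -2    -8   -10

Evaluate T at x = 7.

Write T(x) = ax + b; the 3 given values yield a linear system in the 2 coefficients.
Solving, T(x) = -2x - 2.
Then T(7) = -16.

-16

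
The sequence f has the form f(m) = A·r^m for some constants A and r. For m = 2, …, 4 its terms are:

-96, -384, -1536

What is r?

Consecutive ratio: -384/(-96) = 4, and -1536/(-384) = 4, so r = 4.
Then A·4^2 = -96 gives A = -6, and f(m) = -6·4^m.

4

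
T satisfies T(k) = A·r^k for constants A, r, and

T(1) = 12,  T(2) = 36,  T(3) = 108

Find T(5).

972

Consecutive ratio: 36/12 = 3, and 108/36 = 3, so r = 3.
Then A·3^1 = 12 gives A = 4, and T(k) = 4·3^k.
T(5) = 4·3^5 = 972.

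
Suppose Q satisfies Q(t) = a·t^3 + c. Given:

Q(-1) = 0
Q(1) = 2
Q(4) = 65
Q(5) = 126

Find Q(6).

From Q(-1) = 0 and Q(1) = 2: -1a + c = 0 and 1a + c = 2.
Subtracting: 2a = 2, so a = 1; then c = 0 − 1·(-1) = 1.
So Q(t) = 1t³ + 1, and Q(6) = 217.

217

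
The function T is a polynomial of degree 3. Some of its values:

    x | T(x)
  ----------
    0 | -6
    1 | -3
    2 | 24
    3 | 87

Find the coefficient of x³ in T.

Write T(x) = ax³ + bx² + cx + d; the 4 given values yield a linear system in the 4 coefficients.
Solving, T(x) = 2x³ + 6x² - 5x - 6.
The coefficient of x³ is 2.

2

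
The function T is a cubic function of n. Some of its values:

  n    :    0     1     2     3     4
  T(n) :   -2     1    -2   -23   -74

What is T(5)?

-167

First differences: 3, -3, -21, -51. Second differences: -6, -18, -30. Third differences: -12, -12.
Level-3 differences are constant, so T has degree 3.
Fitting a degree-3 polynomial gives T(n) = -2n³ + 3n² + 2n - 2.
Then T(5) = -167.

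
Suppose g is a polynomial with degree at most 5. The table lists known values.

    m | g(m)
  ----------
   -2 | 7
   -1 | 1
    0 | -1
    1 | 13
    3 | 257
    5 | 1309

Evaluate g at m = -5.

Write g(m) = am^5 + bm^4 + cm³ + dm² + em + p; the 6 given values yield a linear system in the 6 coefficients.
Solving, the leading coefficient vanishes, and g(m) = m^4 + 4m³ + 7m² + 2m - 1.
Then g(-5) = 289.

289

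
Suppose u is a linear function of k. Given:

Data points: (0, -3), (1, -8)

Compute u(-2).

7

Write u(k) = ak + b; the 2 given values yield a linear system in the 2 coefficients.
Solving, u(k) = -5k - 3.
Then u(-2) = 7.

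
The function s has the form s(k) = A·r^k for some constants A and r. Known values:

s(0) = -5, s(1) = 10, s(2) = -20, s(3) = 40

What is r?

-2

Consecutive ratio: 10/(-5) = -2, and -20/10 = -2, so r = -2.
Then A·(-2)^0 = -5 gives A = -5, and s(k) = -5·(-2)^k.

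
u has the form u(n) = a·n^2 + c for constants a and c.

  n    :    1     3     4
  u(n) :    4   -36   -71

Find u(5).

From u(1) = 4 and u(3) = -36: 1a + c = 4 and 9a + c = -36.
Subtracting: 8a = -40, so a = -5; then c = 4 − (-5)·1 = 9.
So u(n) = -5n² + 9, and u(5) = -116.

-116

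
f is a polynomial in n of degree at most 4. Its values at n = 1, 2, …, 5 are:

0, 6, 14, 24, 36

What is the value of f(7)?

First differences: 6, 8, 10, 12. Second differences: 2, 2, 2.
Level-2 differences are constant, so f has degree 2.
Fitting a degree-2 polynomial gives f(n) = n² + 3n - 4.
Then f(7) = 66.

66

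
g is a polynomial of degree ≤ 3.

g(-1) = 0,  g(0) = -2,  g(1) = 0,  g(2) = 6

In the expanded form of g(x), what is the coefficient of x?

Write g(x) = ax³ + bx² + cx + d; the 4 given values yield a linear system in the 4 coefficients.
Solving, the leading coefficient vanishes, and g(x) = 2x² - 2.
The coefficient of x is 0.

0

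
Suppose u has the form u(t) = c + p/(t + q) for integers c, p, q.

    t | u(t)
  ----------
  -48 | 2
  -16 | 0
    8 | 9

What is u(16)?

6

(u(t) − c)(t + q) = p for each data point; the three points give a linear system in c and q, then p follows.
Solving: c = 3, q = 0, p = 48, so u(t) = 3 + 48/(t + 0).
Then u(16) = 3 + 48/16 = 6.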